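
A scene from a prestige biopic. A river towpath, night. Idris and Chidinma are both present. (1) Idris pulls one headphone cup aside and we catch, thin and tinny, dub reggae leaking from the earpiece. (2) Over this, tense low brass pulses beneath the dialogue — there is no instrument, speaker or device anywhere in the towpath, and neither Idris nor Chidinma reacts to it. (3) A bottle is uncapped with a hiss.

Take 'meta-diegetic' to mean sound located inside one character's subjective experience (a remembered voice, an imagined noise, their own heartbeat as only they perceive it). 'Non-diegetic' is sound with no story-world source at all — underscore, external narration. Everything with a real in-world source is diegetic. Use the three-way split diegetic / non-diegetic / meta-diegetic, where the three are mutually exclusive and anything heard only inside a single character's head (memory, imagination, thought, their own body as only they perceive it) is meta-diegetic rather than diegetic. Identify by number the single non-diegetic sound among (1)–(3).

2

Sound (1): it's leaking from a physical pair of headphones in the scene, so diegetic.
(2) nothing in the towpath produces it and the characters don't hear it — pure soundtrack → non-diegetic.
(3) is diegetic: the sound comes from a bottle physically present in the location.
Only (2) is non-diegetic.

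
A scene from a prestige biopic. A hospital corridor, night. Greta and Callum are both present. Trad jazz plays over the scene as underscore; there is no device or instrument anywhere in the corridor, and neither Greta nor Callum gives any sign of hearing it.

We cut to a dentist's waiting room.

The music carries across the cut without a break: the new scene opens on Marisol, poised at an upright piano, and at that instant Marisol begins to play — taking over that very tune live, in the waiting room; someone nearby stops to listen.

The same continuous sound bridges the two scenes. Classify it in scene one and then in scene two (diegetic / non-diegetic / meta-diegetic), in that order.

Scene one: there's no in-world source anywhere and no character hears it — underscore for the audience only → non-diegetic.
Scene two: from the moment Marisol starts playing, the tune is being performed on an upright piano inside the story world and another character hears it → diegetic.

non-diegetic, diegetic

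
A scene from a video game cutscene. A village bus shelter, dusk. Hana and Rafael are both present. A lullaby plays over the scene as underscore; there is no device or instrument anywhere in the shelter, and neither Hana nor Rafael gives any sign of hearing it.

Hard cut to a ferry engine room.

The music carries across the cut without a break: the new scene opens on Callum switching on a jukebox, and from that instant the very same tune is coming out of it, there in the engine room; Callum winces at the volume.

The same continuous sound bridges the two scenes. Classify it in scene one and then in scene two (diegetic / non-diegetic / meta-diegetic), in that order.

non-diegetic, diegetic

Scene one: there's no in-world source anywhere and no character hears it — underscore for the audience only → non-diegetic.
Scene two: once Callum turns on a jukebox, the music has a real source in the story world and Callum reacts to it → diegetic.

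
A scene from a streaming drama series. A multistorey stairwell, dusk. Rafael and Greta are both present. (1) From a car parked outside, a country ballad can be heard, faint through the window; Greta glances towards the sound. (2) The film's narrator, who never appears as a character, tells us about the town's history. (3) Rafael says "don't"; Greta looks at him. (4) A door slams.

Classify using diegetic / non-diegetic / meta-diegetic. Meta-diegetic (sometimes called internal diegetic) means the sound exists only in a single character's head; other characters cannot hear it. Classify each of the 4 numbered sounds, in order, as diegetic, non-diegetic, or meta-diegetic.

diegetic, non-diegetic, diegetic, diegetic

Sound (1): off-screen diegetic: the source is out of frame but still in the story's space, so diegetic.
Sound (2): commentary laid over the scene from outside the fiction, so non-diegetic.
(3) Rafael is a character speaking aloud in the scene → diegetic.
Sound (4): a door is a real object/event in the scene's world, so diegetic.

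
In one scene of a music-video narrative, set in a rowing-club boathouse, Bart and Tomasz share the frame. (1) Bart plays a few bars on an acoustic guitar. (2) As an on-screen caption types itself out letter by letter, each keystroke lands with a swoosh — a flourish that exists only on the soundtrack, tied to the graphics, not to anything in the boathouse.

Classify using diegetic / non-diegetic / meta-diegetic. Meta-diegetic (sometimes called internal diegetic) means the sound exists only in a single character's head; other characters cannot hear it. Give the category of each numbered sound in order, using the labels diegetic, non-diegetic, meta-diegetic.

(1) the instrument and the performer are both in the scene → diegetic.
Sound (2): it accompanies on-screen graphics, not anything inside the story world, so non-diegetic.

diegetic, non-diegetic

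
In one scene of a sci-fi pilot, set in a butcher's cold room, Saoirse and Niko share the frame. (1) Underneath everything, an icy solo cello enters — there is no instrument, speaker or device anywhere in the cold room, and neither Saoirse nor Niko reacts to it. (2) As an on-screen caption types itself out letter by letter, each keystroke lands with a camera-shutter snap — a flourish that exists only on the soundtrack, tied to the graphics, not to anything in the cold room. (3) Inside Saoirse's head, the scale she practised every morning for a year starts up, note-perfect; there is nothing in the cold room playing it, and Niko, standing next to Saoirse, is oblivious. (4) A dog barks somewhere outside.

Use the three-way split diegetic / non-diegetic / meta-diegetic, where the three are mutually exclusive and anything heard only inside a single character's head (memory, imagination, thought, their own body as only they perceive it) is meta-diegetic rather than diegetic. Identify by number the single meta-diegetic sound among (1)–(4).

(1) is non-diegetic: nothing in the cold room produces it and the characters don't hear it — pure soundtrack.
(2) is non-diegetic: sound married to a title/caption — outside the diegesis by definition.
(3) is meta-diegetic: remembered music, private to Saoirse — Niko is oblivious because it isn't in the room.
(4) is diegetic: an in-world source (a dog); characters could hear it.
Only (3) is meta-diegetic.

3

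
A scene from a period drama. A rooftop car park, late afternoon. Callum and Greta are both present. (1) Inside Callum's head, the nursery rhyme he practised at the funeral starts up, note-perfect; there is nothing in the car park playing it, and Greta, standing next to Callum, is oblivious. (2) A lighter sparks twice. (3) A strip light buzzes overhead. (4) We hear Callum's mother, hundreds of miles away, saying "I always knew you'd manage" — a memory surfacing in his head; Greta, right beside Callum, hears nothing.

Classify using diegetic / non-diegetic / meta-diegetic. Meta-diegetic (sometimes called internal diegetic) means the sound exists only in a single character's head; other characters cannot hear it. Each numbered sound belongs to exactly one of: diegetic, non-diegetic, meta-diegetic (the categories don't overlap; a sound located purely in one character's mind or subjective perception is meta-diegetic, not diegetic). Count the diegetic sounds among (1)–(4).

2

Sound (1): it lives in Callum's subjectivity, not in the car park, so meta-diegetic.
(2) the sound comes from a lighter physically present in the location → diegetic.
(3) is diegetic: a strip light is part of the location's real environment.
(4) is meta-diegetic: a remembered line, private to Callum — not present in the room, not audible to Greta.
Diegetic: (2), (3) — that's 2.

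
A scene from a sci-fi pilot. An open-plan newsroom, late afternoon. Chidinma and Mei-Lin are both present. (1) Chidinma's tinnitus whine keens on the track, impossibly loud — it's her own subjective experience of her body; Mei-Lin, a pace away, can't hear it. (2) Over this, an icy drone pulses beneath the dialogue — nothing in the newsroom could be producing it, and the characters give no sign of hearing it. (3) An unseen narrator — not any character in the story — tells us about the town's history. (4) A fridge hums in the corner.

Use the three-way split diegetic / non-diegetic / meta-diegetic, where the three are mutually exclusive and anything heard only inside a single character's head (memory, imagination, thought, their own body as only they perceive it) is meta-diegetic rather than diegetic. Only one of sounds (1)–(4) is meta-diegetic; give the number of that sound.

(1) point-of-audition from inside Chidinma's body; not a sound in the room → meta-diegetic.
(2) is non-diegetic: nothing in the newsroom produces it and the characters don't hear it — pure soundtrack.
(3) is non-diegetic: commentary laid over the scene from outside the fiction.
(4) a fridge is part of the location's real environment → diegetic.
Only (1) is meta-diegetic.

1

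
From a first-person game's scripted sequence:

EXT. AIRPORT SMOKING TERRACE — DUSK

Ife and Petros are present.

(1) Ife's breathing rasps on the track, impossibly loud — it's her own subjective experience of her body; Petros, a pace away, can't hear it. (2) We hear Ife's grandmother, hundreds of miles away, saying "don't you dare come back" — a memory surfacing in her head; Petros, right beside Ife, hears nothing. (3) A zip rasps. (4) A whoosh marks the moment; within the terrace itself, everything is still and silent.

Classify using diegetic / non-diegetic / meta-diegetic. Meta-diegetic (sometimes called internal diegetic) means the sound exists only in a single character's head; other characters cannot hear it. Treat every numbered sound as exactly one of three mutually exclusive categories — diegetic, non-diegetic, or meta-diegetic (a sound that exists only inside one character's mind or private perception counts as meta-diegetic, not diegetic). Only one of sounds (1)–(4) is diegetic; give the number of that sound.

3

(1) point-of-audition from inside Ife's body; not a sound in the room → meta-diegetic.
Sound (2): it's Ife's recollection rendered as sound; the other character can't hear it, so meta-diegetic.
Sound (3): an in-world source (a zip); characters could hear it, so diegetic.
Sound (4): an editorial stinger — it belongs to the cut, not the story world, so non-diegetic.
Only (3) is diegetic.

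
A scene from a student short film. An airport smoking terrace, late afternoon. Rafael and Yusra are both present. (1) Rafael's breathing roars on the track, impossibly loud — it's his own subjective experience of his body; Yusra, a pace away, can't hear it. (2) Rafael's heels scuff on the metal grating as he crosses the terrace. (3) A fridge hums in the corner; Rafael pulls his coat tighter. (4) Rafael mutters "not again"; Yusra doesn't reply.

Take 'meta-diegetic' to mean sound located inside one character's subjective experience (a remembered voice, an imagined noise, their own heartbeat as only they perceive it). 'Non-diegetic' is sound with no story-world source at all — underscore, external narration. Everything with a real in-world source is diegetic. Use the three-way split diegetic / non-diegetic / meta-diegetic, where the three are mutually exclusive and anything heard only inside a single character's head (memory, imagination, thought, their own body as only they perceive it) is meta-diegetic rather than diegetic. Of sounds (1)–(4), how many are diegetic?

3

(1) it's Rafael's internal bodily sensation rendered as sound; only Rafael 'hears' it → meta-diegetic.
(2) is diegetic: Rafael's footsteps are produced in the story world.
(3) is diegetic: ambient/room sound belonging to the story's physical space.
Sound (4): spoken by a character present in the story world, so diegetic.
So 3 of the 4 are diegetic: (2), (3), (4).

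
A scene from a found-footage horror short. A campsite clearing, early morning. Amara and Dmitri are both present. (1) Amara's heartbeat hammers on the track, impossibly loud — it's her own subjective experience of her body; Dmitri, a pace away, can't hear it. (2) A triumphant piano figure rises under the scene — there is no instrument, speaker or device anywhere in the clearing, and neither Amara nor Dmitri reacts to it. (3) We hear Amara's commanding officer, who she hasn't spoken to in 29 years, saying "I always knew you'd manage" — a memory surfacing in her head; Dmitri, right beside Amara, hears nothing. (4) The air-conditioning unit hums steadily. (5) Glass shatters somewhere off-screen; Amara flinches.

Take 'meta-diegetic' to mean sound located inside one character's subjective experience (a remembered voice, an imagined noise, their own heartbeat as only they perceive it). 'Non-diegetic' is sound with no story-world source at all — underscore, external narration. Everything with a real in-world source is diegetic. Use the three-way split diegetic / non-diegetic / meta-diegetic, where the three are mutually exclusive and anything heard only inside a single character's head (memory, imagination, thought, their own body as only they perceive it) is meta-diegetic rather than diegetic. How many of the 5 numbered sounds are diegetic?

(1) point-of-audition from inside Amara's body; not a sound in the room → meta-diegetic.
Sound (2): score with no on-screen or off-screen source; it exists for the audience alone, so non-diegetic.
Sound (3): the voice is a memory playing only inside Amara's mind; Dmitri can't hear it, so meta-diegetic.
(4) is diegetic: it's the actual ambient sound of the location.
(5) is diegetic: an in-world source (glass); characters could hear it.
So 2 of the 5 are diegetic: (4), (5).

2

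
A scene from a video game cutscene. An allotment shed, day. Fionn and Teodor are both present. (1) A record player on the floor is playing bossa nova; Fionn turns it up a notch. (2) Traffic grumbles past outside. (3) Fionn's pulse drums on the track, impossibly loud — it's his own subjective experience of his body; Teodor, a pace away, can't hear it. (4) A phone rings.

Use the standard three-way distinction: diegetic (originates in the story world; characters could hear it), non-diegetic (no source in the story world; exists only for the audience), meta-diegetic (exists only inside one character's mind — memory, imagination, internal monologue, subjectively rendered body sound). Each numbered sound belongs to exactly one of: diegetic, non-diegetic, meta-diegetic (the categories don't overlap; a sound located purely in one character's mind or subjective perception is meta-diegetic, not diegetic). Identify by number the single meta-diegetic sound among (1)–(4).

Sound (1): the music comes from an on-screen device that Fionn responds to, so diegetic.
Sound (2): ambient/room sound belonging to the story's physical space, so diegetic.
(3) is meta-diegetic: it's Fionn's internal bodily sensation rendered as sound; only Fionn 'hears' it.
(4) an in-world source (a phone); characters could hear it → diegetic.
Only (3) is meta-diegetic.

3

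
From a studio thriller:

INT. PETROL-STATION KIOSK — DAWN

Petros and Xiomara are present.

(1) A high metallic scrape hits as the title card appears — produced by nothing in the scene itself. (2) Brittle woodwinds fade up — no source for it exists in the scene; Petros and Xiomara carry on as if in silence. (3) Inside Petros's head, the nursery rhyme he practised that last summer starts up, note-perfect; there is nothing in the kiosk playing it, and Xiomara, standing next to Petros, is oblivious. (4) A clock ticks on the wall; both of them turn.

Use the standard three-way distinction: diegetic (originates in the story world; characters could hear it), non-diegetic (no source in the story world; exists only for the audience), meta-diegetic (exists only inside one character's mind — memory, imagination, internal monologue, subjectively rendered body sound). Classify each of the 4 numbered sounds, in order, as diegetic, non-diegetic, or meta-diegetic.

non-diegetic, non-diegetic, meta-diegetic, diegetic

(1) an editorial stinger — it belongs to the cut, not the story world → non-diegetic.
(2) is non-diegetic: score with no on-screen or off-screen source; it exists for the audience alone.
(3) remembered music, private to Petros — Xiomara is oblivious because it isn't in the room → meta-diegetic.
Sound (4): the sound comes from a clock physically present in the location, so diegetic.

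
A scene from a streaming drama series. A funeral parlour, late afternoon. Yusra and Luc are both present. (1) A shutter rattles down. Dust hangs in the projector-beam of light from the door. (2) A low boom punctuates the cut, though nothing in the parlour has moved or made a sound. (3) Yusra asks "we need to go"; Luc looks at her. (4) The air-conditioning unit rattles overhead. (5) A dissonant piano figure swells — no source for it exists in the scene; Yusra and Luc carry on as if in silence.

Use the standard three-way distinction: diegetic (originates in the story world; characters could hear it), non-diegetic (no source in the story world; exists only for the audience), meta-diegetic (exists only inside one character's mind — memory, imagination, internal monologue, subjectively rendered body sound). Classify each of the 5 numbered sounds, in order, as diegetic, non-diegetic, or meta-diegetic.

diegetic, non-diegetic, diegetic, diegetic, non-diegetic

(1) the sound comes from a shutter physically present in the location → diegetic.
(2) is non-diegetic: it's a sound-design accent with no in-world source; no one in the scene can hear it.
Sound (3): on-screen dialogue — Yusra speaks and Luc is there to hear, so diegetic.
(4) it's the actual ambient sound of the location → diegetic.
Sound (5): it has no source in the story world and no character can hear it — it's underscore, so non-diegetic.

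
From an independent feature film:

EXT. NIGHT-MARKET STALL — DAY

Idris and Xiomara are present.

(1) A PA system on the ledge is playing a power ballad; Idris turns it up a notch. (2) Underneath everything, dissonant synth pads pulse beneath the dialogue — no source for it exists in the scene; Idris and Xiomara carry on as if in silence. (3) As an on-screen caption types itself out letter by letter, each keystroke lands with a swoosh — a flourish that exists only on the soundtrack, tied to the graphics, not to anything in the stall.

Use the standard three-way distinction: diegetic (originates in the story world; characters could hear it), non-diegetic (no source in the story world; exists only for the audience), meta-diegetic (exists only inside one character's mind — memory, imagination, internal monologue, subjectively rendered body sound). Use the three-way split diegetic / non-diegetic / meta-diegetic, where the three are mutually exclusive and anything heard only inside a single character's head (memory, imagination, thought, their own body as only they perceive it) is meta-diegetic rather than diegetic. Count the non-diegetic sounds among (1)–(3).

2

(1) is diegetic: source music from a PA system, which exists in the story world.
(2) score with no on-screen or off-screen source; it exists for the audience alone → non-diegetic.
(3) sound married to a title/caption — outside the diegesis by definition → non-diegetic.
Non-diegetic: (2), (3) — that's 2.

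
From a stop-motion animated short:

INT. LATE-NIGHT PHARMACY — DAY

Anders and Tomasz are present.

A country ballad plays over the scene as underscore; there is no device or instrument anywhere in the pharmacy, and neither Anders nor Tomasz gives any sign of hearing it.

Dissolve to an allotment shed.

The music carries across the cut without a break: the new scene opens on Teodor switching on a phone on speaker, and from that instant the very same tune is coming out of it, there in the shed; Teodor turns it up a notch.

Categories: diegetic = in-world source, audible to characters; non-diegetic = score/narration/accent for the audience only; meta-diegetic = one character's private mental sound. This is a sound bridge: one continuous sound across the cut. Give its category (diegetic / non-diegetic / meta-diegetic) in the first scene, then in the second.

non-diegetic, diegetic

Scene one: there's no in-world source anywhere and no character hears it — underscore for the audience only → non-diegetic.
Scene two: once Teodor turns on a phone on speaker, the music has a real source in the story world and Teodor reacts to it → diegetic.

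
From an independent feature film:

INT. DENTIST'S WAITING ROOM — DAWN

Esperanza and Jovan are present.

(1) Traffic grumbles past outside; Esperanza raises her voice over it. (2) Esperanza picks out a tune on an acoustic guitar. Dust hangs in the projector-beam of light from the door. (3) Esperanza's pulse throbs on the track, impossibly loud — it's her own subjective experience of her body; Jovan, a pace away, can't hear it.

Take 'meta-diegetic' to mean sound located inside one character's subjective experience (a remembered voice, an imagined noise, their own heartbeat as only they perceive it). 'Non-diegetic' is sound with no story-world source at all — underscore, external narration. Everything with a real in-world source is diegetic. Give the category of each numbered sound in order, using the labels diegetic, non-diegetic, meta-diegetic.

(1) is diegetic: traffic is part of the location's real environment.
(2) a character is playing an acoustic guitar on screen → diegetic.
Sound (3): point-of-audition from inside Esperanza's body; not a sound in the room, so meta-diegetic.

diegetic, diegetic, meta-diegetic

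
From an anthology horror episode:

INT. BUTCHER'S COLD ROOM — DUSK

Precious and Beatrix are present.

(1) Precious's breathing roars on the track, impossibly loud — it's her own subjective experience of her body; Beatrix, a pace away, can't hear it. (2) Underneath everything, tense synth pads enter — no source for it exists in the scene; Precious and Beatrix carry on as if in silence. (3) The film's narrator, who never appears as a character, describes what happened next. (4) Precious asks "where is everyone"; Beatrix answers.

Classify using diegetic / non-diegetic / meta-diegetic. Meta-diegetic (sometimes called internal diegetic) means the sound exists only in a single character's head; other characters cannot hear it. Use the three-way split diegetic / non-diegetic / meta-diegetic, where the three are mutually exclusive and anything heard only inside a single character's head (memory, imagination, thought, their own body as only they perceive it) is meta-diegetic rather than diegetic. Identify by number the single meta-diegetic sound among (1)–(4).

(1) is meta-diegetic: it's Precious's internal bodily sensation rendered as sound; only Precious 'hears' it.
Sound (2): it has no source in the story world and no character can hear it — it's underscore, so non-diegetic.
Sound (3): the narrator exists outside the story world, addressing only the audience, so non-diegetic.
(4) is diegetic: on-screen dialogue — Precious speaks and Beatrix is there to hear.
Only (1) is meta-diegetic.

1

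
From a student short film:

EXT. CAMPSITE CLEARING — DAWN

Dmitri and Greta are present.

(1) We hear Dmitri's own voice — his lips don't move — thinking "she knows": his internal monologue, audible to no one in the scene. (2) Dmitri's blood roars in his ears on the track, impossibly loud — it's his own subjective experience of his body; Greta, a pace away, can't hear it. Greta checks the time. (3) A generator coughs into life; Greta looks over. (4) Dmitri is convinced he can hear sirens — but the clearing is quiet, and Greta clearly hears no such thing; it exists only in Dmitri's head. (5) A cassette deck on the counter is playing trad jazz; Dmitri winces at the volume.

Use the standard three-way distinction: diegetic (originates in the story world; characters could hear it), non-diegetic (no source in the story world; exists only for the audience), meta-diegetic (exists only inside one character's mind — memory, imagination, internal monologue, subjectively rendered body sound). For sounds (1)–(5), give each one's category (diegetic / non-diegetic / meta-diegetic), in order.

meta-diegetic, meta-diegetic, diegetic, meta-diegetic, diegetic

(1) Dmitri's thought-voice: a private mental sound no other character can hear → meta-diegetic.
Sound (2): it's Dmitri's internal bodily sensation rendered as sound; only Dmitri 'hears' it, so meta-diegetic.
Sound (3): a generator is a real object/event in the scene's world, so diegetic.
(4) is meta-diegetic: subjective to Dmitri: the clearing is silent and Greta hears nothing.
Sound (5): source music from a cassette deck, which exists in the story world, so diegetic.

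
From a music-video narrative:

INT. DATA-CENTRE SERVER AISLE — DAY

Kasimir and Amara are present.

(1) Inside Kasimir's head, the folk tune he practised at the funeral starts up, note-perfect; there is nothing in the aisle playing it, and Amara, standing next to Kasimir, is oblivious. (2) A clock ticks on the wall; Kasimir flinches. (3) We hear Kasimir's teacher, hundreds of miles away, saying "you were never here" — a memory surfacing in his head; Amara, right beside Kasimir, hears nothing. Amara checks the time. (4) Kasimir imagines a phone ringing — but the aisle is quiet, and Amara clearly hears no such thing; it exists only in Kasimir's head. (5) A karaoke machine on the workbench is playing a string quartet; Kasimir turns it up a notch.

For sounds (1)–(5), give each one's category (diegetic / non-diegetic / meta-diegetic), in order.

(1) is meta-diegetic: the music is a memory playing inside Kasimir's mind alone; no real-world source, Amara can't hear it.
Sound (2): the sound comes from a clock physically present in the location, so diegetic.
Sound (3): a remembered line, private to Kasimir — not present in the room, not audible to Amara, so meta-diegetic.
(4) subjective to Kasimir: the aisle is silent and Amara hears nothing → meta-diegetic.
(5) a karaoke machine is a physical source in the scene and Kasimir reacts to it → diegetic.

meta-diegetic, diegetic, meta-diegetic, meta-diegetic, diegetic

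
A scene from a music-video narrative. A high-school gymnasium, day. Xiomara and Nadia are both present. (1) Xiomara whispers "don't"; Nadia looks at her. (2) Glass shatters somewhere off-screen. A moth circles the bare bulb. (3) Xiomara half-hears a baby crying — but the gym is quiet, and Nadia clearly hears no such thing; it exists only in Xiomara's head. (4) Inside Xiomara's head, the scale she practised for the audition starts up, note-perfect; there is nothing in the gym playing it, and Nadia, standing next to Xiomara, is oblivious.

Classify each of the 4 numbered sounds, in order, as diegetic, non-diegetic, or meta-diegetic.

diegetic, diegetic, meta-diegetic, meta-diegetic

(1) is diegetic: Xiomara is a character speaking aloud in the scene.
Sound (2): glass is a real object/event in the scene's world, so diegetic.
Sound (3): subjective to Xiomara: the gym is silent and Nadia hears nothing, so meta-diegetic.
Sound (4): remembered music, private to Xiomara — Nadia is oblivious because it isn't in the room, so meta-diegetic.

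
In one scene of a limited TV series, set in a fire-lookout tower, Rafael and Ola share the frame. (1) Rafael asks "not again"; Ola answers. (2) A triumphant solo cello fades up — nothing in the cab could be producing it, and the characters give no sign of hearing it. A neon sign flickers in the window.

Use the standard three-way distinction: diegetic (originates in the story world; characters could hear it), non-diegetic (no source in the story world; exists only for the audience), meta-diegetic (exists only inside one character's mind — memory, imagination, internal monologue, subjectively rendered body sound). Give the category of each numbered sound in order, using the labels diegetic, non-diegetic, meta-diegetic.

(1) Rafael is a character speaking aloud in the scene → diegetic.
Sound (2): it has no source in the story world and no character can hear it — it's underscore, so non-diegetic.

diegetic, non-diegetic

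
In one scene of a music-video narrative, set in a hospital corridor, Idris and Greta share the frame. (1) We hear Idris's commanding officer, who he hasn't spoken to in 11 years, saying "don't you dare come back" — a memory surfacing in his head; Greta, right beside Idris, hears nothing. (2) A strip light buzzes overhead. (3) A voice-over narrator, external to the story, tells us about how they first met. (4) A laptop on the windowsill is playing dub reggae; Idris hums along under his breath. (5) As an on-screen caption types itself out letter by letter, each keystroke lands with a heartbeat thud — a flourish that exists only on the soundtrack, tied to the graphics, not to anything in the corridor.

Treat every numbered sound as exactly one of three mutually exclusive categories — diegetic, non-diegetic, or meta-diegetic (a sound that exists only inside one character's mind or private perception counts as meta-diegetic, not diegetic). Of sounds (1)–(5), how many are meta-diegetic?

1

(1) it's Idris's recollection rendered as sound; the other character can't hear it → meta-diegetic.
(2) is diegetic: it's the actual ambient sound of the location.
Sound (3): external voice-over — not a character, not heard by anyone in the scene, so non-diegetic.
(4) is diegetic: the music comes from an on-screen device that Idris responds to.
Sound (5): it accompanies on-screen graphics, not anything inside the story world, so non-diegetic.
So 1 of the 5 is meta-diegetic: (1).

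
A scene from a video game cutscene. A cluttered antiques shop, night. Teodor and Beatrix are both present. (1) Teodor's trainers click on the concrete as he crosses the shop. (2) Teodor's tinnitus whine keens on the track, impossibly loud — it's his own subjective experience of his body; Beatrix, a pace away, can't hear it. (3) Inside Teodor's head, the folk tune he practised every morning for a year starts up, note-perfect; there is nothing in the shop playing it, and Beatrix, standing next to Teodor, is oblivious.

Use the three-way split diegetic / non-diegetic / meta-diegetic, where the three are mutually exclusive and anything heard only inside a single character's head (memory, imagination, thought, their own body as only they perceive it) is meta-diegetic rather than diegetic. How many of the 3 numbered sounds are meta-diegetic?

(1) is diegetic: it's the physical sound of Teodor moving in the space.
(2) is meta-diegetic: point-of-audition from inside Teodor's body; not a sound in the room.
Sound (3): it lives in Teodor's subjectivity, not in the shop, so meta-diegetic.
So 2 of the 3 are meta-diegetic: (2), (3).

2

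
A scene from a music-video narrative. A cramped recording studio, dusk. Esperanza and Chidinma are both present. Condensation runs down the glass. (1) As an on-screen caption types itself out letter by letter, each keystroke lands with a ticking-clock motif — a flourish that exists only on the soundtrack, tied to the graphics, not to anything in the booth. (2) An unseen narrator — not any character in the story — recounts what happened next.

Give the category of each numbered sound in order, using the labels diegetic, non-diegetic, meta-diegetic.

non-diegetic, non-diegetic

Sound (1): it accompanies on-screen graphics, not anything inside the story world, so non-diegetic.
(2) is non-diegetic: the narrator exists outside the story world, addressing only the audience.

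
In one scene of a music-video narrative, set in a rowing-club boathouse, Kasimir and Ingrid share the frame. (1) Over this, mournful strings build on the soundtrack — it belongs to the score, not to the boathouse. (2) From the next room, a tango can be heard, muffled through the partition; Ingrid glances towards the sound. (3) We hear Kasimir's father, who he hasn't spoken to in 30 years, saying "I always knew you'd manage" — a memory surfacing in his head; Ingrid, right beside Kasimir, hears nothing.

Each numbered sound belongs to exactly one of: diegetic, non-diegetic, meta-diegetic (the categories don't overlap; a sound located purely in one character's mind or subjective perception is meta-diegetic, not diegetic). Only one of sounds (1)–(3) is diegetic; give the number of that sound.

(1) is non-diegetic: it has no source in the story world and no character can hear it — it's underscore.
(2) is diegetic: the music has an off-screen but real-world source and a character hears it.
Sound (3): it's Kasimir's recollection rendered as sound; the other character can't hear it, so meta-diegetic.
Only (2) is diegetic.

2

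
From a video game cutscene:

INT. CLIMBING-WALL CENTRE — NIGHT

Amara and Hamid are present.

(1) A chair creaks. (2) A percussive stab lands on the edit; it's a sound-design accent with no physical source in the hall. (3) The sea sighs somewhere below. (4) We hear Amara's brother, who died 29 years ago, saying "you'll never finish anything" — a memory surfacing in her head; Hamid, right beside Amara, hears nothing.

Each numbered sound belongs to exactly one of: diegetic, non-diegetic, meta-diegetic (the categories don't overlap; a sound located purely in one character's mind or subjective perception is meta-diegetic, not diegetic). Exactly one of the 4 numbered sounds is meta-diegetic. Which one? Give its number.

(1) an in-world source (a chair); characters could hear it → diegetic.
Sound (2): nothing in the scene produces it; it's an accent added for the audience, so non-diegetic.
(3) it's the actual ambient sound of the location → diegetic.
(4) a remembered line, private to Amara — not present in the room, not audible to Hamid → meta-diegetic.
Only (4) is meta-diegetic.

4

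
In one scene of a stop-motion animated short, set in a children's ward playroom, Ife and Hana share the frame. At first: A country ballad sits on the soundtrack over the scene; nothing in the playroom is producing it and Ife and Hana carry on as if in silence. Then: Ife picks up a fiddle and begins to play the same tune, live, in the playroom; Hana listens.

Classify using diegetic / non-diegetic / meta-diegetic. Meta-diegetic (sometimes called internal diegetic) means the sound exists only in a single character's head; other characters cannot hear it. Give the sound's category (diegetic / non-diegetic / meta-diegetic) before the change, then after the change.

Before the change: no in-world source exists and no character can hear it — underscore → non-diegetic.
After the change: a fiddle is now a real source in the story world and the characters hear it → diegetic.

non-diegetic, diegetic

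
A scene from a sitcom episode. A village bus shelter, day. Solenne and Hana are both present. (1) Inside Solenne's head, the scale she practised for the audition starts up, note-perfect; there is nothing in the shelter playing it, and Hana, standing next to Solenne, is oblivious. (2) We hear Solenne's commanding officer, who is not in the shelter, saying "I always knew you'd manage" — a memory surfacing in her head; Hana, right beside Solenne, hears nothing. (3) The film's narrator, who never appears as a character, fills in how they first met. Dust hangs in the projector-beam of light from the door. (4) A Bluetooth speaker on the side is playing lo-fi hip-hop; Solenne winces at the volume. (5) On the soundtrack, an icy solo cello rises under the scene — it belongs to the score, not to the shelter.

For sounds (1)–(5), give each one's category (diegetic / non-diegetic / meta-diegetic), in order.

(1) is meta-diegetic: the music is a memory playing inside Solenne's mind alone; no real-world source, Hana can't hear it.
(2) is meta-diegetic: a remembered line, private to Solenne — not present in the room, not audible to Hana.
(3) is non-diegetic: external voice-over — not a character, not heard by anyone in the scene.
Sound (4): the music comes from an on-screen device that Solenne responds to, so diegetic.
(5) is non-diegetic: it has no source in the story world and no character can hear it — it's underscore.

meta-diegetic, meta-diegetic, non-diegetic, diegetic, non-diegetic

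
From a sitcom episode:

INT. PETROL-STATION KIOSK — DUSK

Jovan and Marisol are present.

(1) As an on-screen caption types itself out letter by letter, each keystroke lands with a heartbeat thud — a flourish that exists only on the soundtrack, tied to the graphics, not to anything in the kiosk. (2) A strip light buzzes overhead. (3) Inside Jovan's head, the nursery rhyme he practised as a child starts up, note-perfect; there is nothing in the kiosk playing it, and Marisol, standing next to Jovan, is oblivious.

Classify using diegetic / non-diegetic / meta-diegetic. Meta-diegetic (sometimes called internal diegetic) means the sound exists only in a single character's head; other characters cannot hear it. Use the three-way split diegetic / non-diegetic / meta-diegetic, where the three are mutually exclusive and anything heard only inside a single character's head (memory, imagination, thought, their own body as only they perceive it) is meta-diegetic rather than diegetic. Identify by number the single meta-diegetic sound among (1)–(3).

Sound (1): it accompanies on-screen graphics, not anything inside the story world, so non-diegetic.
Sound (2): it's the actual ambient sound of the location, so diegetic.
(3) is meta-diegetic: it lives in Jovan's subjectivity, not in the kiosk.
Only (3) is meta-diegetic.

3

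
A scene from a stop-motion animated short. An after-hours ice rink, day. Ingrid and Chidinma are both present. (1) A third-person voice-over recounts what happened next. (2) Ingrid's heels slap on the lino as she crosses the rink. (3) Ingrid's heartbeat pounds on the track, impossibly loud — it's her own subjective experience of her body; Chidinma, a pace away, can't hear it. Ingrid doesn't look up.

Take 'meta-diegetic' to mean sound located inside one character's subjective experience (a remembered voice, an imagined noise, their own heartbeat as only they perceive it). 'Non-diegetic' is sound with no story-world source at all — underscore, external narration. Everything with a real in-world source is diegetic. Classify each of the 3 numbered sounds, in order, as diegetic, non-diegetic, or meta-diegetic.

non-diegetic, diegetic, meta-diegetic

(1) is non-diegetic: commentary laid over the scene from outside the fiction.
(2) it's the physical sound of Ingrid moving in the space → diegetic.
(3) it's Ingrid's internal bodily sensation rendered as sound; only Ingrid 'hears' it → meta-diegetic.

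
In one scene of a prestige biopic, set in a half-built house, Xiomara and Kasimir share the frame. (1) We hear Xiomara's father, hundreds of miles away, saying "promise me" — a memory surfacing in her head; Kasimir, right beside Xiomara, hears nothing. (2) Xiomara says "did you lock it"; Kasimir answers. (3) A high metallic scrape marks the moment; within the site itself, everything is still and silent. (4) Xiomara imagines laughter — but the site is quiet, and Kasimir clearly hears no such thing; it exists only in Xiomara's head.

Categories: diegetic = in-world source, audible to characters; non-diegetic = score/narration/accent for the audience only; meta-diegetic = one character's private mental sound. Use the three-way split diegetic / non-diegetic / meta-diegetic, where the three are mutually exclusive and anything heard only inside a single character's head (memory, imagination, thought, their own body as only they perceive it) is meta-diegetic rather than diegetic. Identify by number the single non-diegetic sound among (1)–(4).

3

(1) it's Xiomara's recollection rendered as sound; the other character can't hear it → meta-diegetic.
(2) on-screen dialogue — Xiomara speaks and Kasimir is there to hear → diegetic.
Sound (3): an editorial stinger — it belongs to the cut, not the story world, so non-diegetic.
Sound (4): the sound is imagined by Xiomara; nothing in the story world is producing it and Kasimir can't hear it, so meta-diegetic.
Only (3) is non-diegetic.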